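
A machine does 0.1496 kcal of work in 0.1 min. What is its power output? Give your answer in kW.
P = W/t = 625.9 J / 6 s = 104.3 W = 0.1043 kW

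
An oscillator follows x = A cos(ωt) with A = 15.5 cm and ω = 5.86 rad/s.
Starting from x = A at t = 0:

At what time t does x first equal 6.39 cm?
cos(ωt) = x/A = 6.39/15.5 = 0.4123
ωt = arccos(0.4123) = 1.146 rad
t = 1.146/5.86 = 0.1955 s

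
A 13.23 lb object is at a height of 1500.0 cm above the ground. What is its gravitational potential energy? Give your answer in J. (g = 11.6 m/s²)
PE = mgh = 6.001 kg × 11.6 m/s² × 15 m = 1044 J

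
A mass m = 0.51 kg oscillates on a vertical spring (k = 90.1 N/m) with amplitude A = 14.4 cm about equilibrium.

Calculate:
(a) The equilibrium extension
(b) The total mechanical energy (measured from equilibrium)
x_eq = mg/k = 0.51×9.81/90.1 = 0.05553 m = 5.553 cm
E = ½kA² = ½×90.1×(0.144)² = 0.9342 J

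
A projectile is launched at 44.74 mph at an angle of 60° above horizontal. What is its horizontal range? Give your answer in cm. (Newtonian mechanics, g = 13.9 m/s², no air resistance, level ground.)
R = v₀² sin(2θ) / g (with unit conversion) = 2492.0 cm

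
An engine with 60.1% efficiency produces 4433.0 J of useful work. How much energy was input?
W_in = W_out/η = 4433.0/0.601 = 7376.0 J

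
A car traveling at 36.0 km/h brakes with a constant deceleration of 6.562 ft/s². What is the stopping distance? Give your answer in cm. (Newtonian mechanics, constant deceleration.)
d = v₀² / (2a) (with unit conversion) = 2500.0 cm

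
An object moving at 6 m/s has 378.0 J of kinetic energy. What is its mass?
KE = ½mv² → m = 2KE/v² = 2×378.0/6² = 21.0 kg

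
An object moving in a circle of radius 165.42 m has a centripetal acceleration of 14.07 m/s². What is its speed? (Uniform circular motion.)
v = √(a_c × r) = √(14.07 × 165.42) = 48.24 m/s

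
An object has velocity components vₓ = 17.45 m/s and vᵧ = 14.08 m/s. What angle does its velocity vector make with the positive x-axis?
θ = arctan(vᵧ/vₓ) = arctan(14.08/17.45) = 38.9°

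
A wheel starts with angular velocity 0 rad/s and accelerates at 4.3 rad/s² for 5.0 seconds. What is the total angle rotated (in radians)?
θ = ω₀t + ½αt² = 0×5.0 + ½×4.3×5.0² = 53.75 rad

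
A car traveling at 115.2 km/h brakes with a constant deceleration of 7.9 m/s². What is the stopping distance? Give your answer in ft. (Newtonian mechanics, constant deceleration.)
d = v₀² / (2a) (with unit conversion) = 212.6 ft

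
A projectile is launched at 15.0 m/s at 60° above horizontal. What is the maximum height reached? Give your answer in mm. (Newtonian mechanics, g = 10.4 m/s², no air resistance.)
H = v₀²sin²(θ)/(2g) (with unit conversion) = 8113.0 mm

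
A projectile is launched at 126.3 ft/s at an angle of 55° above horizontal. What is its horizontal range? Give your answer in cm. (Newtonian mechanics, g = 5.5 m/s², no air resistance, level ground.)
R = v₀² sin(2θ) / g (with unit conversion) = 25320.0 cm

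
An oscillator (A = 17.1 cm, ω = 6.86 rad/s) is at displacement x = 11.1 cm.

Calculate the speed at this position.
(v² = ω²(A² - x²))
v = ω√(A² − x²) = 6.86×√(0.171² − 0.111²) = 0.8923 m/s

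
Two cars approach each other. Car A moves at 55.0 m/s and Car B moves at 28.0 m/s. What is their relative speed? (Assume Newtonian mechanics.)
v_rel = v_A + v_B = 55.0 + 28.0 = 83.0 m/s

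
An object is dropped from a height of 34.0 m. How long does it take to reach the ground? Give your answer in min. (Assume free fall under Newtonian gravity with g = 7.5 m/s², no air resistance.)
t = √(2h/g) (with unit conversion) = 0.05018 min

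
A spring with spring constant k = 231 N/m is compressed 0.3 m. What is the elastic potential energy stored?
PE = ½kx² = ½×231×0.3² = 10.39 J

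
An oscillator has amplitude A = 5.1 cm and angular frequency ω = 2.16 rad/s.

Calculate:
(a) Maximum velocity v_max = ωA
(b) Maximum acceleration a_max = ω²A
v_max = ωA = 2.16×0.051 = 0.1102 m/s
a_max = ω²A = 2.16²×0.051 = 0.2379 m/s²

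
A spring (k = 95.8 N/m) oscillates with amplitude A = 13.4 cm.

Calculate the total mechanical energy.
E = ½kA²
E = ½kA² = ½×95.8×(0.134)² = 0.8601 J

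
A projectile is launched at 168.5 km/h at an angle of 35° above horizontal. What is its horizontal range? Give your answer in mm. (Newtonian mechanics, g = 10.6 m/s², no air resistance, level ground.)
R = v₀² sin(2θ) / g (with unit conversion) = 194200.0 mm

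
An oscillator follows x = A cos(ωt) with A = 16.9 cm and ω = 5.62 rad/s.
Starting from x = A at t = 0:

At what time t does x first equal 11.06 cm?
cos(ωt) = x/A = 11.06/16.9 = 0.6544
ωt = arccos(0.6544) = 0.8574 rad
t = 0.8574/5.62 = 0.1526 s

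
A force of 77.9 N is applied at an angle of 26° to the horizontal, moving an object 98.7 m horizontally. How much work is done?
W = Fd cosθ = 77.9×98.7×cos(26°) = 6910.6 J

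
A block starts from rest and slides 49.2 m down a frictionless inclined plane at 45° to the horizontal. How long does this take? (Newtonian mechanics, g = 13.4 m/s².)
a = g sin(θ) = 13.4 × sin(45°) = 9.48 m/s²
t = √(2d/a) = √(2 × 49.2 / 9.48) = 3.22 s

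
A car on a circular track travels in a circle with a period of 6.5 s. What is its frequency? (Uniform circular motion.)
f = 1/T = 1/6.5 = 0.1538 Hz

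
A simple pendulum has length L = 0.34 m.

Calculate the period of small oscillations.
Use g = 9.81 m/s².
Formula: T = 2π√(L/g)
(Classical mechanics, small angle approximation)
T = 2π√(L/g) = 2π√(0.34/9.81) = 1.17 s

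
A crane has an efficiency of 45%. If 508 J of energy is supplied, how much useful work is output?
W_out = η × W_in = 0.45 × 508 = 228.6 J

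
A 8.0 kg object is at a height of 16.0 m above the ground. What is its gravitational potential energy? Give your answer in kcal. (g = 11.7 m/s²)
PE = mgh = 8 kg × 11.7 m/s² × 16 m = 1498 J = 0.3579 kcal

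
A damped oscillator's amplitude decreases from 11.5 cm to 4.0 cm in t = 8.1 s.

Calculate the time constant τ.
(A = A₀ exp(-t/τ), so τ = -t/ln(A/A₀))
A/A₀ = 4.0/11.5 = 0.3478; ln(A/A₀) = -1.056
τ = −t/ln(A/A₀) = −8.1/-1.056 = 7.67 s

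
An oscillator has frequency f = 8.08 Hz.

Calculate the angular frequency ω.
ω = 2πf = 2π×8.08 = 50.77 rad/s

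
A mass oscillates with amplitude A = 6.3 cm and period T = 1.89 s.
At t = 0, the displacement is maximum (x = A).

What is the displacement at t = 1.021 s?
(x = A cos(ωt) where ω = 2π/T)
ω = 2π/T = 2π/1.89 = 3.324 rad/s
x = A cos(ωt) = 6.3×cos(3.324×1.021) = -6.1 cm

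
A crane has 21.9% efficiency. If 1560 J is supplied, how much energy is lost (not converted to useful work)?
W_out = η × W_in = 0.219×1560 = 341.64 J
W_lost = W_in − W_out = 1560 − 341.64 = 1218.4 J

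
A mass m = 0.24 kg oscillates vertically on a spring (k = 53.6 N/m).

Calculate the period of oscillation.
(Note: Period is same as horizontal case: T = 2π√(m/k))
T = 2π√(m/k) = 2π√(0.24/53.6) = 0.4204 s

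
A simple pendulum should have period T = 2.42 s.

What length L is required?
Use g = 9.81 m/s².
T = 2π√(L/g) → L = g(T/2π)² = 9.81×(2.42/2π)² = 1.455 m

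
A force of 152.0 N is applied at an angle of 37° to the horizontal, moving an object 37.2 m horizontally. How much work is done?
W = Fd cosθ = 152.0×37.2×cos(37°) = 4515.8 J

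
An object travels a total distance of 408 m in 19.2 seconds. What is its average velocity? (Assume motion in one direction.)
v_avg = Δd / Δt = 408 / 19.2 = 21.25 m/s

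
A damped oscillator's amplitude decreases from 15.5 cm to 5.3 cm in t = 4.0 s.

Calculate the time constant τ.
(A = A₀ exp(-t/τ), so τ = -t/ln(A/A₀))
A/A₀ = 5.3/15.5 = 0.3419; ln(A/A₀) = -1.073
τ = −t/ln(A/A₀) = −4.0/-1.073 = 3.727 s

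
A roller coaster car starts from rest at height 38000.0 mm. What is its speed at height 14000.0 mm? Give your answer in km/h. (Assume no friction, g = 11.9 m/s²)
mgh₁ = ½mv₂² + mgh₂ → v₂ = √(2g(h₁−h₂)) = √(2×11.9×(38−14)) = 23.9 m/s = 86.04 km/h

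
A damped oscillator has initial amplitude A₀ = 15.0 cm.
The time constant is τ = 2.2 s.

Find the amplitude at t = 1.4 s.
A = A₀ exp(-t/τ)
A = A₀ exp(−t/τ) = 15.0×exp(−1.4/2.2) = 7.938 cm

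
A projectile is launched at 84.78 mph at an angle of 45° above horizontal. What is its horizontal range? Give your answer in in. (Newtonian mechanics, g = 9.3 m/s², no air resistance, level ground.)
R = v₀² sin(2θ) / g (with unit conversion) = 6081.0 in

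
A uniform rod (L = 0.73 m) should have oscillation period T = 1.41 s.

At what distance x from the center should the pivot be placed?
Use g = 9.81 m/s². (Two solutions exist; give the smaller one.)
T = 2π√((L²/12 + x²)/(gx)). Let c = T²g/(4π²) = 0.494.
x² − cx + L²/12 = 0 → x = (c − √(c² − L²/3))/2 = 0.1181 m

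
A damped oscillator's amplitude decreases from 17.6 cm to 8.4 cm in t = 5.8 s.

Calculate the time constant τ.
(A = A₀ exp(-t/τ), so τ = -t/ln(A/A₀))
A/A₀ = 8.4/17.6 = 0.4773; ln(A/A₀) = -0.7397
τ = −t/ln(A/A₀) = −5.8/-0.7397 = 7.841 s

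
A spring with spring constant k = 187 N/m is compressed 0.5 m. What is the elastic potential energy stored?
PE = ½kx² = ½×187×0.5² = 23.38 J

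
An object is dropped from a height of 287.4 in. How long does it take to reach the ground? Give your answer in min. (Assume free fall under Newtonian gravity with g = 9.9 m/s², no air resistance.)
t = √(2h/g) (with unit conversion) = 0.02024 min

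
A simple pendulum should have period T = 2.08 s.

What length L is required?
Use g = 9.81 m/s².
T = 2π√(L/g) → L = g(T/2π)² = 9.81×(2.08/2π)² = 1.075 m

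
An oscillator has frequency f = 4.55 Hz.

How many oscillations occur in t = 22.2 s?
n = f×t = 4.55×22.2 = 101 oscillations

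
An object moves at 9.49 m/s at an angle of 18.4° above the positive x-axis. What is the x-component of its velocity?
vₓ = v cos(θ) = 9.49 × cos(18.4°) = 9.0 m/s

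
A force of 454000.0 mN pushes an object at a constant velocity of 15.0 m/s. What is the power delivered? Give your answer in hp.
P = Fv = 454 N × 15 m/s = 6810 W = 9.132 hp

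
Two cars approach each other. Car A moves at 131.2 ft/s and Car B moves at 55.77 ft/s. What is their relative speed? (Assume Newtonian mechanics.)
v_rel = v_A + v_B = 131.2 + 55.77 = 187.0 ft/s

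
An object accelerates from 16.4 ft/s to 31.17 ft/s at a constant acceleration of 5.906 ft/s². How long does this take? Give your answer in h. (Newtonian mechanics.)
t = (v - v₀)/a (with unit conversion) = 0.0006947 h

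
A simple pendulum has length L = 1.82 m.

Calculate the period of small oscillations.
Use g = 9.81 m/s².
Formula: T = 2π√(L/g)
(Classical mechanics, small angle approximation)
T = 2π√(L/g) = 2π√(1.82/9.81) = 2.706 s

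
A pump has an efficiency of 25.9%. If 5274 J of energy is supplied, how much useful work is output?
W_out = η × W_in = 0.259 × 5274 = 1366.0 J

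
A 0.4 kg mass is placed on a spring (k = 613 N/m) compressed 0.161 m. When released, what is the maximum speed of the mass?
½kx² = ½mv² → v = x√(k/m) = 0.161×√(613/0.4) = 6.303 m/s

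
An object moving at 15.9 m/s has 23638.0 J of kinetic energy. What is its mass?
KE = ½mv² → m = 2KE/v² = 2×23638.0/15.9² = 187.0 kg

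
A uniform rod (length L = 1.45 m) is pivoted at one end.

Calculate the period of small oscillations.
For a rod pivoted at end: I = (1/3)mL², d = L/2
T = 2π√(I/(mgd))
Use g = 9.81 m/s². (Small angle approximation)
I/m = (1/3)L² = 0.7008 m²; d = L/2 = 0.725 m
T = 2π√(I/(mgd)) = 2π√(0.7008/(9.81×0.725)) = 1.972 s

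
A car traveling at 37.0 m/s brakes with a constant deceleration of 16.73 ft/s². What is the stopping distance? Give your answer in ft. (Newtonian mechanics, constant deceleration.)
d = v₀² / (2a) (with unit conversion) = 440.4 ft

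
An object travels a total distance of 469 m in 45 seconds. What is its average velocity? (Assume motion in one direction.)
v_avg = Δd / Δt = 469 / 45 = 10.42 m/s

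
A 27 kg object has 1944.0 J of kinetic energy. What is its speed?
KE = ½mv² → v = √(2KE/m) = √(2×1944.0/27) = 12.0 m/s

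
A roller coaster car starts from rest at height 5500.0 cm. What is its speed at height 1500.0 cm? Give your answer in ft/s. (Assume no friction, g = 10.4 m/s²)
mgh₁ = ½mv₂² + mgh₂ → v₂ = √(2g(h₁−h₂)) = √(2×10.4×(55−15)) = 28.84 m/s = 94.63 ft/s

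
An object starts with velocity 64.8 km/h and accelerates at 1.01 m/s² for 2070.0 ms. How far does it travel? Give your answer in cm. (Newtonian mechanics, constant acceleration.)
d = v₀t + ½at² (with unit conversion) = 3942.0 cm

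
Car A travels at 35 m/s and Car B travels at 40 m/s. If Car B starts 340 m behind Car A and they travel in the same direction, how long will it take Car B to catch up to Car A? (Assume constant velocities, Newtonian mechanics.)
Relative speed: v_rel = 40 - 35 = 5 m/s
Time to catch: t = d₀/v_rel = 340/5 = 68.0 s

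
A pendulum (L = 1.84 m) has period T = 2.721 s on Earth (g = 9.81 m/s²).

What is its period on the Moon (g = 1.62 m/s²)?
T = 2π√(L/g), so T_moon/T_earth = √(g_earth/g_moon)
T_moon = 2π√(1.84/1.62) = 6.696 s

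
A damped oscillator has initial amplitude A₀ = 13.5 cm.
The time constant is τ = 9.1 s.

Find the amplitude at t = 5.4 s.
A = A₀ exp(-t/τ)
A = A₀ exp(−t/τ) = 13.5×exp(−5.4/9.1) = 7.458 cm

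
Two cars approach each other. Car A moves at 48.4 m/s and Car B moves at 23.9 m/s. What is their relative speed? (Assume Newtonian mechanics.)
v_rel = v_A + v_B = 48.4 + 23.9 = 72.3 m/s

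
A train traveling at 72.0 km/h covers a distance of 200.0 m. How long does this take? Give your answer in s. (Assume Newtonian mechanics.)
t = d/v (with unit conversion) = 10.0 s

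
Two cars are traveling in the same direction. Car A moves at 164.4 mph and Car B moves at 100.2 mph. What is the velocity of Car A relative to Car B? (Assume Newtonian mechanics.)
v_rel = v_A - v_B = 164.4 - 100.2 = 64.2 mph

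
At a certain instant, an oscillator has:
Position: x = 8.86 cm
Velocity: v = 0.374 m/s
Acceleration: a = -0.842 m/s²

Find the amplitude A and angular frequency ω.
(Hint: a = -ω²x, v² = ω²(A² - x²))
a = −ω²x → ω = √(|a|/x) = √(0.842/0.0886) = 3.083 rad/s
v² = ω²(A² − x²) → A = √(x² + v²/ω²) = √(0.0886² + 0.374²/3.083²) = 0.1502 m = 15.02 cm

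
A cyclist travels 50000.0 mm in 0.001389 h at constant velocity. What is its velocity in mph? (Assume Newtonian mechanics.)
v = d/t (with unit conversion) = 22.37 mph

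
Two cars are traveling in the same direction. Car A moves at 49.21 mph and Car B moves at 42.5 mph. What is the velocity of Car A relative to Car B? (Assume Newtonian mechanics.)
v_rel = v_A - v_B = 49.21 - 42.5 = 6.71 mph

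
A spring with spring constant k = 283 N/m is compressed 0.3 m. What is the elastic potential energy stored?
PE = ½kx² = ½×283×0.3² = 12.73 J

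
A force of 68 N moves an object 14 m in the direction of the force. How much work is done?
W = Fd = 68×14 = 952.0 J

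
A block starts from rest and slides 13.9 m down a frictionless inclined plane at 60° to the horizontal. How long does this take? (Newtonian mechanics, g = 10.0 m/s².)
a = g sin(θ) = 10.0 × sin(60°) = 8.66 m/s²
t = √(2d/a) = √(2 × 13.9 / 8.66) = 1.79 s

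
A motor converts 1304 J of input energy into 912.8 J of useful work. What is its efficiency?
η = W_out/W_in = 912.8/1304 = 0.7 = 70.0%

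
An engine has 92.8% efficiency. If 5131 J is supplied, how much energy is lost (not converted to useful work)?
W_out = η × W_in = 0.928×5131 = 4761.6 J
W_lost = W_in − W_out = 5131 − 4761.6 = 369.43 J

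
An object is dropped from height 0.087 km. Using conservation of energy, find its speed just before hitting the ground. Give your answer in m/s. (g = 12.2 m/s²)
mgh = ½mv² → v = √(2gh) = √(2×12.2×87) = 46.07 m/s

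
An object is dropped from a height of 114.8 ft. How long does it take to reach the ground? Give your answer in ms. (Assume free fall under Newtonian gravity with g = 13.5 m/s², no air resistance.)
t = √(2h/g) (with unit conversion) = 2277.0 ms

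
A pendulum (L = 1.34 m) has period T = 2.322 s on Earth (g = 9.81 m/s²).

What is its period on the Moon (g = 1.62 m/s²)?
T = 2π√(L/g), so T_moon/T_earth = √(g_earth/g_moon)
T_moon = 2π√(1.34/1.62) = 5.714 s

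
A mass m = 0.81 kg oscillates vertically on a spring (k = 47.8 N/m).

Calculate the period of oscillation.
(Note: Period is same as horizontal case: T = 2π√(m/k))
T = 2π√(m/k) = 2π√(0.81/47.8) = 0.8179 s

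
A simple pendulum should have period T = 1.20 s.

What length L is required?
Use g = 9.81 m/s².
T = 2π√(L/g) → L = g(T/2π)² = 9.81×(1.2/2π)² = 0.3578 m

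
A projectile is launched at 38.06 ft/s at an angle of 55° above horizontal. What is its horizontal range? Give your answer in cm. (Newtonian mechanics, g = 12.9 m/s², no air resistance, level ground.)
R = v₀² sin(2θ) / g (with unit conversion) = 980.3 cm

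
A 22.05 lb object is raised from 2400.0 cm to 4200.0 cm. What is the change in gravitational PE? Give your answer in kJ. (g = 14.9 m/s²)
ΔPE = mg(h₂ − h₁) = 10 kg × 14.9 m/s² × (42 − 24) m = 2682 J = 2.682 kJ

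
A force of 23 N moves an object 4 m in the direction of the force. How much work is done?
W = Fd = 23×4 = 92.0 J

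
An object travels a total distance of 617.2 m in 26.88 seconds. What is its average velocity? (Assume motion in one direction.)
v_avg = Δd / Δt = 617.2 / 26.88 = 22.96 m/s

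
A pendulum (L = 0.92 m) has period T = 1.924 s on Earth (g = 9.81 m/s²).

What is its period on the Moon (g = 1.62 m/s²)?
T = 2π√(L/g), so T_moon/T_earth = √(g_earth/g_moon)
T_moon = 2π√(0.92/1.62) = 4.735 s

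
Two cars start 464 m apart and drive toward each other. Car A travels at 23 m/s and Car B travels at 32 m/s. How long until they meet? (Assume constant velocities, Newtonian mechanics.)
Combined speed: v_combined = 23 + 32 = 55 m/s
Time to meet: t = d/55 = 464/55 = 8.44 s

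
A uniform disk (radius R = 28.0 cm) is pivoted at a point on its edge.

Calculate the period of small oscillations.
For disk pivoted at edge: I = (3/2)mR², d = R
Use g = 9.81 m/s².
I/m = (3/2)R² = 0.1176 m²; d = R = 0.28 m
T = 2π√((3/2)R²/(gR)) = 2π√(3R/(2g)) = 1.3 s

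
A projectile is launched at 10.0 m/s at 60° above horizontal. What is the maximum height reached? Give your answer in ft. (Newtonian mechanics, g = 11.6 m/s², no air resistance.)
H = v₀²sin²(θ)/(2g) (with unit conversion) = 10.61 ft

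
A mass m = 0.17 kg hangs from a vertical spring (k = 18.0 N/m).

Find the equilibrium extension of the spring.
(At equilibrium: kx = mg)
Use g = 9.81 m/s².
x_eq = mg/k = 0.17×9.81/18.0 = 0.09265 m = 9.265 cm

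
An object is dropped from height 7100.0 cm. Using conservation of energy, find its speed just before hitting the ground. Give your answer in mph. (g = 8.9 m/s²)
mgh = ½mv² → v = √(2gh) = √(2×8.9×71) = 35.55 m/s = 79.52 mph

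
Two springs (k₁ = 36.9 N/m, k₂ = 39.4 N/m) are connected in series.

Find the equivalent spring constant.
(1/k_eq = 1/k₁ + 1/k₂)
1/k_eq = 1/36.9 + 1/39.4 = 0.052481; k_eq = 19.05 N/m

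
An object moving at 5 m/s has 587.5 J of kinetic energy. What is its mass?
KE = ½mv² → m = 2KE/v² = 2×587.5/5² = 47.0 kg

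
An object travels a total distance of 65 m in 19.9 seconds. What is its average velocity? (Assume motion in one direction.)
v_avg = Δd / Δt = 65 / 19.9 = 3.27 m/s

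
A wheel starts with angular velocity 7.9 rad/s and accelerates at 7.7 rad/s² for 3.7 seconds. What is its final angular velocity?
ω = ω₀ + αt = 7.9 + 7.7 × 3.7 = 36.39 rad/s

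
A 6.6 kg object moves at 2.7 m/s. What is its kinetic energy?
KE = ½mv² = ½×6.6×2.7² = 24.057 J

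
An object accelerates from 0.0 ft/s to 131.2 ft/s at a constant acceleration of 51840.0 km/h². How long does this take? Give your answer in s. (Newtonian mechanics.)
t = (v - v₀)/a (with unit conversion) = 9.997 s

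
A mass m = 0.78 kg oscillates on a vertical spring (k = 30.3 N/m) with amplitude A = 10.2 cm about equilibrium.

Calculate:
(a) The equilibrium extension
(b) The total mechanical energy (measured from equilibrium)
x_eq = mg/k = 0.78×9.81/30.3 = 0.2525 m = 25.25 cm
E = ½kA² = ½×30.3×(0.102)² = 0.1576 J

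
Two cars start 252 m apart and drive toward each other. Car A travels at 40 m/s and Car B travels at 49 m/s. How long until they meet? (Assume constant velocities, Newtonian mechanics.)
Combined speed: v_combined = 40 + 49 = 89 m/s
Time to meet: t = d/89 = 252/89 = 2.83 s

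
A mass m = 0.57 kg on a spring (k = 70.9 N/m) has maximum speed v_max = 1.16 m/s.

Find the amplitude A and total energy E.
½mv²_max = ½kA² → A = v_max√(m/k) = 1.16×√(0.57/70.9) = 0.104 m = 10.4 cm
E = ½mv²_max = ½×0.57×1.16² = 0.3835 J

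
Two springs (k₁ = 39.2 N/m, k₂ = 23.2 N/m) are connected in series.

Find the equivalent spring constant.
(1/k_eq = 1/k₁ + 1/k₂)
1/k_eq = 1/39.2 + 1/23.2 = 0.068614; k_eq = 14.57 N/m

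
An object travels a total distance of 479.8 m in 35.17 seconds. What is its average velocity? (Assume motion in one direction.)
v_avg = Δd / Δt = 479.8 / 35.17 = 13.64 m/s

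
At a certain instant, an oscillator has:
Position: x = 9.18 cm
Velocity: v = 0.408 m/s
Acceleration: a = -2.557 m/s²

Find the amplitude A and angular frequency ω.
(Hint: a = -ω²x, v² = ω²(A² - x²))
a = −ω²x → ω = √(|a|/x) = √(2.557/0.0918) = 5.278 rad/s
v² = ω²(A² − x²) → A = √(x² + v²/ω²) = √(0.0918² + 0.408²/5.278²) = 0.12 m = 12 cm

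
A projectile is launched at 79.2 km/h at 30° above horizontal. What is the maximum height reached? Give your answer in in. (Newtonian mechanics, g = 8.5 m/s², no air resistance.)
H = v₀²sin²(θ)/(2g) (with unit conversion) = 280.2 in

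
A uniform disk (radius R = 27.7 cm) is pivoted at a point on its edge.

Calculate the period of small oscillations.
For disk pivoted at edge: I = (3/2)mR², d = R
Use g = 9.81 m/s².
I/m = (3/2)R² = 0.1151 m²; d = R = 0.277 m
T = 2π√((3/2)R²/(gR)) = 2π√(3R/(2g)) = 1.293 s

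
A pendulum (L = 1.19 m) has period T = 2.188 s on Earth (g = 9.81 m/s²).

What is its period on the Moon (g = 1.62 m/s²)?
T = 2π√(L/g), so T_moon/T_earth = √(g_earth/g_moon)
T_moon = 2π√(1.19/1.62) = 5.385 s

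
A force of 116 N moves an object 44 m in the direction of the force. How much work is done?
W = Fd = 116×44 = 5104.0 J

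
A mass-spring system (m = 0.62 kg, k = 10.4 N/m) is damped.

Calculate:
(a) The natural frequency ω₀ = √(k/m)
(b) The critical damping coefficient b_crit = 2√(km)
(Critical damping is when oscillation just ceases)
ω₀ = √(k/m) = √(10.4/0.62) = 4.096 rad/s
b_crit = 2√(km) = 2√(10.4×0.62) = 5.079 kg/s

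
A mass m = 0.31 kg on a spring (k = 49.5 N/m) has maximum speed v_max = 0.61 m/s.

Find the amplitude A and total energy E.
½mv²_max = ½kA² → A = v_max√(m/k) = 0.61×√(0.31/49.5) = 0.04827 m = 4.827 cm
E = ½mv²_max = ½×0.31×0.61² = 0.05768 J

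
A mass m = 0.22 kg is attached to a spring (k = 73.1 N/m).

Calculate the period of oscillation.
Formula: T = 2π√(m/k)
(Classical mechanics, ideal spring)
T = 2π√(m/k) = 2π√(0.22/73.1) = 0.3447 s; f = 1/T = 2.901 Hz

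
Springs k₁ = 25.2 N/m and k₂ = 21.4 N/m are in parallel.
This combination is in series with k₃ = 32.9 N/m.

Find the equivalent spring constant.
k₁₂ = k₁ + k₂ = 46.6 N/m (parallel)
1/k_eq = 1/k₁₂ + 1/k₃ → k_eq = 19.28 N/m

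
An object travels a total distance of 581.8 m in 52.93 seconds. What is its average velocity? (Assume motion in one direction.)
v_avg = Δd / Δt = 581.8 / 52.93 = 10.99 m/s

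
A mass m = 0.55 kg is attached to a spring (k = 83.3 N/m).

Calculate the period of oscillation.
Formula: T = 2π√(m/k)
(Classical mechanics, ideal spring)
T = 2π√(m/k) = 2π√(0.55/83.3) = 0.5106 s; f = 1/T = 1.959 Hz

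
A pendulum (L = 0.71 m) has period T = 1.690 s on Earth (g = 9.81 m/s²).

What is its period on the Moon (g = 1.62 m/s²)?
T = 2π√(L/g), so T_moon/T_earth = √(g_earth/g_moon)
T_moon = 2π√(0.71/1.62) = 4.16 s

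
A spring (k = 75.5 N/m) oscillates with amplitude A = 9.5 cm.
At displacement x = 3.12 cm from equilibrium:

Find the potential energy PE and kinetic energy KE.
E_total = ½kA² = ½×75.5×(0.095)² = 0.3407 J
PE = ½kx² = ½×75.5×(0.0312)² = 0.03675 J
KE = E_total − PE = 0.3039 J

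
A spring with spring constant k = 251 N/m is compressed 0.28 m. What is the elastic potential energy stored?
PE = ½kx² = ½×251×0.28² = 9.839 J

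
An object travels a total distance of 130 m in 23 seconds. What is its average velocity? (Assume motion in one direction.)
v_avg = Δd / Δt = 130 / 23 = 5.65 m/s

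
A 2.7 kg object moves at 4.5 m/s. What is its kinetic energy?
KE = ½mv² = ½×2.7×4.5² = 27.3375 J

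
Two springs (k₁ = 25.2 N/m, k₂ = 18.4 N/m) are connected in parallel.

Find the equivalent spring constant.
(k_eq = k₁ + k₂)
k_eq = k₁ + k₂ = 25.2 + 18.4 = 43.6 N/m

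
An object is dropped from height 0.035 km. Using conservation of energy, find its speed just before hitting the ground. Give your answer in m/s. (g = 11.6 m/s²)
mgh = ½mv² → v = √(2gh) = √(2×11.6×35) = 28.5 m/s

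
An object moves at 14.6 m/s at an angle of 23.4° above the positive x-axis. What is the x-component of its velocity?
vₓ = v cos(θ) = 14.6 × cos(23.4°) = 13.4 m/s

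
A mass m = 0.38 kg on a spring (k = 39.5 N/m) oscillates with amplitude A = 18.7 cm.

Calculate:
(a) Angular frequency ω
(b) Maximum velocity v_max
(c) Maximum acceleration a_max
ω = √(k/m) = √(39.5/0.38) = 10.2 rad/s
v_max = ωA = 10.2×0.187 = 1.907 m/s
a_max = ω²A = 10.2²×0.187 = 19.44 m/s²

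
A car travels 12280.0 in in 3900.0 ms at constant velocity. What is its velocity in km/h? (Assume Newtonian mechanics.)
v = d/t (with unit conversion) = 287.9 km/h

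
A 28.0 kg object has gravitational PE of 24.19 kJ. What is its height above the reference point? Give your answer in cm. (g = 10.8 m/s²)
PE = mgh → h = PE/(mg) = 2.419e+04 J / (28 kg × 10.8 m/s²) = 79.99 m = 7999.0 cm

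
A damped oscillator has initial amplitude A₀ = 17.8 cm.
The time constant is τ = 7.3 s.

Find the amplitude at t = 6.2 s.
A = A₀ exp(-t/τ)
A = A₀ exp(−t/τ) = 17.8×exp(−6.2/7.3) = 7.613 cm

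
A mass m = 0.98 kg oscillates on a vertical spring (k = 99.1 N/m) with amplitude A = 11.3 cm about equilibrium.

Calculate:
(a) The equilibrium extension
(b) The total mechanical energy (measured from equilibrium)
x_eq = mg/k = 0.98×9.81/99.1 = 0.09701 m = 9.701 cm
E = ½kA² = ½×99.1×(0.113)² = 0.6327 J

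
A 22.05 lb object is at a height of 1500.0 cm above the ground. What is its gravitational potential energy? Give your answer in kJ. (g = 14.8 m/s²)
PE = mgh = 10 kg × 14.8 m/s² × 15 m = 2220 J = 2.22 kJ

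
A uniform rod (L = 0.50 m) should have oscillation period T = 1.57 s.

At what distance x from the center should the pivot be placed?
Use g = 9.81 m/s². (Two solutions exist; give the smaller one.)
T = 2π√((L²/12 + x²)/(gx)). Let c = T²g/(4π²) = 0.6125.
x² − cx + L²/12 = 0 → x = (c − √(c² − L²/3))/2 = 0.03615 m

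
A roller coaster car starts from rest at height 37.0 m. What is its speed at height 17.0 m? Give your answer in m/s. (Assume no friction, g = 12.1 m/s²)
mgh₁ = ½mv₂² + mgh₂ → v₂ = √(2g(h₁−h₂)) = √(2×12.1×(37−17)) = 22 m/s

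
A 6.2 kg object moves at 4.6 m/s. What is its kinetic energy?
KE = ½mv² = ½×6.2×4.6² = 65.596 J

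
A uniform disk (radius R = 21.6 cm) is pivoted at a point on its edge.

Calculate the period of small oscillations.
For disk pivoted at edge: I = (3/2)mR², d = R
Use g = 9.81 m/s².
I/m = (3/2)R² = 0.06998 m²; d = R = 0.216 m
T = 2π√((3/2)R²/(gR)) = 2π√(3R/(2g)) = 1.142 s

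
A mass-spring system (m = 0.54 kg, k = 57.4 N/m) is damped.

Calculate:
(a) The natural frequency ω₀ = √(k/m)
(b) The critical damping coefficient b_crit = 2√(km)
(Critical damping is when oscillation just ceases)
ω₀ = √(k/m) = √(57.4/0.54) = 10.31 rad/s
b_crit = 2√(km) = 2√(57.4×0.54) = 11.13 kg/s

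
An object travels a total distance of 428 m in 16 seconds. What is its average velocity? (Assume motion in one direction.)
v_avg = Δd / Δt = 428 / 16 = 26.75 m/s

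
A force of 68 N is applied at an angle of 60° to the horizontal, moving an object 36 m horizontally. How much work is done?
W = Fd cosθ = 68×36×cos(60°) = 1224.0 J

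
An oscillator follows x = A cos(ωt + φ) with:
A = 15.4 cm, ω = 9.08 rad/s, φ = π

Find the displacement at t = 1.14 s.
x = A cos(ωt + φ) = 15.4×cos(9.08×1.14 + π) = 9.251 cm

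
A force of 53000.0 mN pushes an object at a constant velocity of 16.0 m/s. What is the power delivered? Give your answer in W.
P = Fv = 53 N × 16 m/s = 848 W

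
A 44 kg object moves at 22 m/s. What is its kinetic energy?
KE = ½mv² = ½×44×22² = 10648.0 J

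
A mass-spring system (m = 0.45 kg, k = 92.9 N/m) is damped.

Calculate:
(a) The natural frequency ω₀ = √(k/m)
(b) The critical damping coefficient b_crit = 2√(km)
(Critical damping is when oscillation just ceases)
ω₀ = √(k/m) = √(92.9/0.45) = 14.37 rad/s
b_crit = 2√(km) = 2√(92.9×0.45) = 12.93 kg/s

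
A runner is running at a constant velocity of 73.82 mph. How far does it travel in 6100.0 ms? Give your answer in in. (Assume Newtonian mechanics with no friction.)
d = vt (with unit conversion) = 7925.0 in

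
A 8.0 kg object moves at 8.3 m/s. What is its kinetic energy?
KE = ½mv² = ½×8.0×8.3² = 275.56 J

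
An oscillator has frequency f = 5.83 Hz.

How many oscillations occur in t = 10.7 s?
n = f×t = 5.83×10.7 = 62.38 oscillations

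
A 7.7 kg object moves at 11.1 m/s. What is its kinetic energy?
KE = ½mv² = ½×7.7×11.1² = 474.3585 J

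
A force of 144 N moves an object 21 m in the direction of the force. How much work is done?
W = Fd = 144×21 = 3024.0 J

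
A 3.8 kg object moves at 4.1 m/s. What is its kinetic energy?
KE = ½mv² = ½×3.8×4.1² = 31.939 J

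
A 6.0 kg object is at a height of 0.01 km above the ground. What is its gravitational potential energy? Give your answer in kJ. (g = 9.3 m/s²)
PE = mgh = 6 kg × 9.3 m/s² × 10 m = 558 J = 0.558 kJ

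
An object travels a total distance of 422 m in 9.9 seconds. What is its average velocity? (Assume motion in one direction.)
v_avg = Δd / Δt = 422 / 9.9 = 42.63 m/s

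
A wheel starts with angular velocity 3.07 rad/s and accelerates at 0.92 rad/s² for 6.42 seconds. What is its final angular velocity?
ω = ω₀ + αt = 3.07 + 0.92 × 6.42 = 8.98 rad/s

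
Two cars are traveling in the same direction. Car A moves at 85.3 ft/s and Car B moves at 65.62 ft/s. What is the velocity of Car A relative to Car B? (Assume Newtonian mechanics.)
v_rel = v_A - v_B = 85.3 - 65.62 = 19.68 ft/s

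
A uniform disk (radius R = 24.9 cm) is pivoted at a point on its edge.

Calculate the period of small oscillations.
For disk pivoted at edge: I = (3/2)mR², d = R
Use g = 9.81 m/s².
I/m = (3/2)R² = 0.093 m²; d = R = 0.249 m
T = 2π√((3/2)R²/(gR)) = 2π√(3R/(2g)) = 1.226 s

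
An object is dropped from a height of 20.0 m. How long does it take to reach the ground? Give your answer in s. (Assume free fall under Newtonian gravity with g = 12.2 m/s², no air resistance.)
t = √(2h/g) = 1.811 s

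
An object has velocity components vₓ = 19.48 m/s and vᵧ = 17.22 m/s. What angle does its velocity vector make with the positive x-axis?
θ = arctan(vᵧ/vₓ) = arctan(17.22/19.48) = 41.48°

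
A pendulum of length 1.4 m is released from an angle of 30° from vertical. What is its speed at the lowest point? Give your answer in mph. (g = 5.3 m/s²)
h = L(1 − cosθ) = 1.4×(1 − cos30°) = 0.1876 m
v = √(2gh) = √(2×5.3×0.1876) = 1.41 m/s = 3.154 mph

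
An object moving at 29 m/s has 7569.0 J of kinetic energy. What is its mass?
KE = ½mv² → m = 2KE/v² = 2×7569.0/29² = 18.0 kg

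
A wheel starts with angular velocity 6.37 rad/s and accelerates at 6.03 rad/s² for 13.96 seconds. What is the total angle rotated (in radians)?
θ = ω₀t + ½αt² = 6.37×13.96 + ½×6.03×13.96² = 676.49 rad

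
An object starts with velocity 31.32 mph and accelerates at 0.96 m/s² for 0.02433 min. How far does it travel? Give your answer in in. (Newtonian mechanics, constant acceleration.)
d = v₀t + ½at² (with unit conversion) = 845.0 in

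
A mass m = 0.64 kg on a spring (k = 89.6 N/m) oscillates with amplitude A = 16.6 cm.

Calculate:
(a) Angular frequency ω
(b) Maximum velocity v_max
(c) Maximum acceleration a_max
ω = √(k/m) = √(89.6/0.64) = 11.83 rad/s
v_max = ωA = 11.83×0.166 = 1.964 m/s
a_max = ω²A = 11.83²×0.166 = 23.24 m/s²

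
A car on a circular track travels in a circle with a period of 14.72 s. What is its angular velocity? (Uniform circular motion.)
ω = 2π/T = 2π/14.72 = 0.4268 rad/s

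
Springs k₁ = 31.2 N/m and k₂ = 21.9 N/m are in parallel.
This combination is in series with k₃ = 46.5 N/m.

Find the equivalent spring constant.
k₁₂ = k₁ + k₂ = 53.1 N/m (parallel)
1/k_eq = 1/k₁₂ + 1/k₃ → k_eq = 24.79 N/m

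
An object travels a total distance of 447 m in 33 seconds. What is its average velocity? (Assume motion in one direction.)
v_avg = Δd / Δt = 447 / 33 = 13.55 m/s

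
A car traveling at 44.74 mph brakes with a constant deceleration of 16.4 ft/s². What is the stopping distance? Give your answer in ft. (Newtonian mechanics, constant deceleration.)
d = v₀² / (2a) (with unit conversion) = 131.3 ft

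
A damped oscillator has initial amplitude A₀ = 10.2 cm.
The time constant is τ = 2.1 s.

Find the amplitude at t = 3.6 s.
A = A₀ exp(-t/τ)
A = A₀ exp(−t/τ) = 10.2×exp(−3.6/2.1) = 1.837 cm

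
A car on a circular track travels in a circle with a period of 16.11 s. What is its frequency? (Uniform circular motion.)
f = 1/T = 1/16.11 = 0.0621 Hz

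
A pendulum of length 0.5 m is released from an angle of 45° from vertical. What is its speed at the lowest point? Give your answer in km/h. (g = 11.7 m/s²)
h = L(1 − cosθ) = 0.5×(1 − cos45°) = 0.1464 m
v = √(2gh) = √(2×11.7×0.1464) = 1.851 m/s = 6.664 km/h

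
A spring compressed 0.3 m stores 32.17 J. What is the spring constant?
PE = ½kx² → k = 2PE/x² = 2×32.17/0.3² = 714.9 N/m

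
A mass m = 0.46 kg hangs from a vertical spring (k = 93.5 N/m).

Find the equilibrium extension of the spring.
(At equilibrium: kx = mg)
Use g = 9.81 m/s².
x_eq = mg/k = 0.46×9.81/93.5 = 0.04826 m = 4.826 cm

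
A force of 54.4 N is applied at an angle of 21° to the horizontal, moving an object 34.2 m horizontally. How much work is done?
W = Fd cosθ = 54.4×34.2×cos(21°) = 1736.9 J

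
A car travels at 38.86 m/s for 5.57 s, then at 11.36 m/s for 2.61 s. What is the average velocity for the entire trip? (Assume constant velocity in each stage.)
d₁ = v₁t₁ = 38.86 × 5.57 = 216.45 m
d₂ = v₂t₂ = 11.36 × 2.61 = 29.6496 m
d_total = 246.1 m, t_total = 8.18 s
v_avg = d_total/t_total = 246.1/8.18 = 30.09 m/s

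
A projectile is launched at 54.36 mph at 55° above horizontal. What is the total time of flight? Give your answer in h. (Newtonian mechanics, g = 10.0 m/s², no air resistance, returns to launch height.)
T = 2v₀sin(θ)/g (with unit conversion) = 0.001106 h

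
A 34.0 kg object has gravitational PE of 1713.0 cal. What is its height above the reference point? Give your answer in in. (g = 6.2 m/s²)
PE = mgh → h = PE/(mg) = 7167 J / (34 kg × 6.2 m/s²) = 34 m = 1339.0 in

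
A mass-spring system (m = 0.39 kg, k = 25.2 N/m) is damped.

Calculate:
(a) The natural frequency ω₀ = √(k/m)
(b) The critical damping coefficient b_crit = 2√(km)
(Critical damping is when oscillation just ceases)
ω₀ = √(k/m) = √(25.2/0.39) = 8.038 rad/s
b_crit = 2√(km) = 2√(25.2×0.39) = 6.27 kg/s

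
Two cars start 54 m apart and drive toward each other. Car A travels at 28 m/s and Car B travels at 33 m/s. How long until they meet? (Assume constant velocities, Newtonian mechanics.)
Combined speed: v_combined = 28 + 33 = 61 m/s
Time to meet: t = d/61 = 54/61 = 0.89 s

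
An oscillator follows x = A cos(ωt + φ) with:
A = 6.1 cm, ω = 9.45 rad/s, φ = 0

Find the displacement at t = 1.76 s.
x = A cos(ωt + φ) = 6.1×cos(9.45×1.76 + 0) = -3.676 cm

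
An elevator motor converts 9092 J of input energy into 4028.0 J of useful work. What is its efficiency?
η = W_out/W_in = 4028.0/9092 = 0.443 = 44.3%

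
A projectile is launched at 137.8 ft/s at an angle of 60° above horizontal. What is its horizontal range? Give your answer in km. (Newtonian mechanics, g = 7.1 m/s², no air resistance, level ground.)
R = v₀² sin(2θ) / g (with unit conversion) = 0.2152 km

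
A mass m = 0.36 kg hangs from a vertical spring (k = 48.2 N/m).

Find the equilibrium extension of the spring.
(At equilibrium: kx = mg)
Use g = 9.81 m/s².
x_eq = mg/k = 0.36×9.81/48.2 = 0.07327 m = 7.327 cm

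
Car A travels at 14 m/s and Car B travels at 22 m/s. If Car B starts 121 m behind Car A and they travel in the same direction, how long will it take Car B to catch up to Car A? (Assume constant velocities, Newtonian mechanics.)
Relative speed: v_rel = 22 - 14 = 8 m/s
Time to catch: t = d₀/v_rel = 121/8 = 15.12 s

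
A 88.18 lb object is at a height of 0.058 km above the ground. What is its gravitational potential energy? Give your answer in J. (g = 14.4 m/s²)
PE = mgh = 40 kg × 14.4 m/s² × 58 m = 3.341e+04 J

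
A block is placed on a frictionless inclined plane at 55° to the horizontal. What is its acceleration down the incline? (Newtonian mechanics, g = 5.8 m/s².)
a = g sin(θ) = 5.8 × sin(55°) = 5.8 × 0.8192 = 4.75 m/s²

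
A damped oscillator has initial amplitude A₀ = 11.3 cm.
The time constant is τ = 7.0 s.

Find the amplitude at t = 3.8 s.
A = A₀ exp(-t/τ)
A = A₀ exp(−t/τ) = 11.3×exp(−3.8/7.0) = 6.566 cm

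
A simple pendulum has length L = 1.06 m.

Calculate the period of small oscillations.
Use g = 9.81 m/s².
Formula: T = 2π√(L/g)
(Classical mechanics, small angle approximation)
T = 2π√(L/g) = 2π√(1.06/9.81) = 2.065 s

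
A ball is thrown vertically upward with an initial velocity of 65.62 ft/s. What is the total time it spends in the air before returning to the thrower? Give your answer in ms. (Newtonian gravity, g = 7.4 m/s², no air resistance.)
t_total = 2v₀/g (with unit conversion) = 5406.0 ms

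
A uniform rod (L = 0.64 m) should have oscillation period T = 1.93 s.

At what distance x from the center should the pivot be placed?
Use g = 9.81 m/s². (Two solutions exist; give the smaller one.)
T = 2π√((L²/12 + x²)/(gx)). Let c = T²g/(4π²) = 0.9256.
x² − cx + L²/12 = 0 → x = (c − √(c² − L²/3))/2 = 0.03848 m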